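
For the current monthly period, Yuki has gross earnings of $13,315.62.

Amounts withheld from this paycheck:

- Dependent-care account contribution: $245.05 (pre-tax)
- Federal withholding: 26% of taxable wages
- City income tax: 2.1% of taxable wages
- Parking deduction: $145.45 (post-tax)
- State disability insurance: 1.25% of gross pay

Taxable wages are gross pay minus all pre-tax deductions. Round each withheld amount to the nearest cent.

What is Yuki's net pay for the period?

$9,085.84

Dependent-care account contribution: $245.05
Taxable wages = $13,315.62 − $245.05 = $13,070.57
Federal withholding: $13,070.57 × 0.26 = $3,398.35
City income tax: $13,070.57 × 0.021 = $274.48
State disability insurance: $13,315.62 × 0.0125 = $166.45
Parking deduction: $145.45
Total deductions = $245.05 + $3,398.35 + $274.48 + $166.45 + $145.45 = $4,229.78
Net pay = $13,315.62 − $4,229.78 = $9,085.84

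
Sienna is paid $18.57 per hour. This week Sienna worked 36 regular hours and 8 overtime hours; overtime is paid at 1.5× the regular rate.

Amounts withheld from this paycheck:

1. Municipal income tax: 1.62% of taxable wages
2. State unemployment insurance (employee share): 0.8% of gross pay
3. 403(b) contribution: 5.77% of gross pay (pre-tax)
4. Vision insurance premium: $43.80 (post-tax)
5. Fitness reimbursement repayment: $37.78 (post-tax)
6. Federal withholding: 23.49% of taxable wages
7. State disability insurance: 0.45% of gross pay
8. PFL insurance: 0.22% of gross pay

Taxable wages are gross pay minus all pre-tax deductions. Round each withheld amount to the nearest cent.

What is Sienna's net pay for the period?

Regular pay: 36 × $18.57 = $668.52
Overtime pay: 8 × $18.57 × 1.5 = $222.84
Gross pay = $668.52 + $222.84 = $891.36
403(b) contribution: $891.36 × 0.0577 = $51.43
Taxable wages = $891.36 − $51.43 = $839.93
Federal withholding: $839.93 × 0.2349 = $197.30
Municipal income tax: $839.93 × 0.0162 = $13.61
State unemployment insurance (employee share): $891.36 × 0.008 = $7.13
PFL insurance: $891.36 × 0.0022 = $1.96
State disability insurance: $891.36 × 0.0045 = $4.01
Vision insurance premium: $43.80
Fitness reimbursement repayment: $37.78
Total deductions = $51.43 + $197.30 + $13.61 + $7.13 + $1.96 + $4.01 + $43.80 + $37.78 = $357.02
Net pay = $891.36 − $357.02 = $534.34

$534.34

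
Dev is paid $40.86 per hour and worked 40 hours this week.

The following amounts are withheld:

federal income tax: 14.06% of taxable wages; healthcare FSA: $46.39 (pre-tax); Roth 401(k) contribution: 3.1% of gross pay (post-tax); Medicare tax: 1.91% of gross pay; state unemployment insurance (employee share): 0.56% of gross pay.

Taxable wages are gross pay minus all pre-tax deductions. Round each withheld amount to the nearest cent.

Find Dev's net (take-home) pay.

$1273.70

Gross pay: 40 × $40.86 = $1634.40
Healthcare FSA: $46.39
Taxable wages = $1634.40 − $46.39 = $1588.01
Federal income tax: $1588.01 × 0.1406 = $223.27
State unemployment insurance (employee share): $1634.40 × 0.0056 = $9.15
Medicare tax: $1634.40 × 0.0191 = $31.22
Roth 401(k) contribution: $1634.40 × 0.031 = $50.67
Total deductions = $46.39 + $223.27 + $9.15 + $31.22 + $50.67 = $360.70
Net pay = $1634.40 − $360.70 = $1273.70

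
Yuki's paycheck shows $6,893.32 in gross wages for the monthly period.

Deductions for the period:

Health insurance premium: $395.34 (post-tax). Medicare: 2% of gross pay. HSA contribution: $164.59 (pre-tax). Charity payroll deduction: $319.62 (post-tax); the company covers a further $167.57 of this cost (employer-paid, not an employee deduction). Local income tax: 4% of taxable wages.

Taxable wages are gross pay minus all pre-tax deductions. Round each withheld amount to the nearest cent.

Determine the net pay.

$5,606.75

HSA contribution: $164.59
Taxable wages = $6,893.32 − $164.59 = $6,728.73
Local income tax: $6,728.73 × 0.04 = $269.15
Medicare: $6,893.32 × 0.02 = $137.87
Charity payroll deduction: $319.62
Health insurance premium: $395.34
(Employer's $167.57 toward charity payroll deduction is not withheld from the employee.)
Total deductions = $164.59 + $269.15 + $137.87 + $319.62 + $395.34 = $1,286.57
Net pay = $6,893.32 − $1,286.57 = $5,606.75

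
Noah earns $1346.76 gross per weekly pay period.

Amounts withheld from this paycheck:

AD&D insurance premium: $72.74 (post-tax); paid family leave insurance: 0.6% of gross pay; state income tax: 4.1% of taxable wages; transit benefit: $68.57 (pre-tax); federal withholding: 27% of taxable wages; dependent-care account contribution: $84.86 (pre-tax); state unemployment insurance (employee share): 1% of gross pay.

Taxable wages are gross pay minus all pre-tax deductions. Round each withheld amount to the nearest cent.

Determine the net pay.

$727.91

Transit benefit: $68.57
Dependent-care account contribution: $84.86
Pre-tax total = $68.57 + $84.86 = $153.43
Taxable wages = $1346.76 − $153.43 = $1193.33
Federal withholding: $1193.33 × 0.27 = $322.20
State income tax: $1193.33 × 0.041 = $48.93
Paid family leave insurance: $1346.76 × 0.006 = $8.08
State unemployment insurance (employee share): $1346.76 × 0.01 = $13.47
AD&D insurance premium: $72.74
Total deductions = $68.57 + $84.86 + $322.20 + $48.93 + $8.08 + $13.47 + $72.74 = $618.85
Net pay = $1346.76 − $618.85 = $727.91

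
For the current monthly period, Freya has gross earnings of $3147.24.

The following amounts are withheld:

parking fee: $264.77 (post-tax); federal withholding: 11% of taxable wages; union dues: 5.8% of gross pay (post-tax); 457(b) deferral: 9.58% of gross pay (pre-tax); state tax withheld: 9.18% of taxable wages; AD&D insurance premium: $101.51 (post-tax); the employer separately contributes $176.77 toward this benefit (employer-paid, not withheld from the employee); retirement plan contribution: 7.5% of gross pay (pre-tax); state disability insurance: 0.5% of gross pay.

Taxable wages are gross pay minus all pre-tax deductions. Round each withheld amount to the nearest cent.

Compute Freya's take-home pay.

457(b) deferral: $3147.24 × 0.0958 = $301.51
Retirement plan contribution: $3147.24 × 0.075 = $236.04
Pre-tax total = $301.51 + $236.04 = $537.55
Taxable wages = $3147.24 − $537.55 = $2609.69
State tax withheld: $2609.69 × 0.0918 = $239.57
Federal withholding: $2609.69 × 0.11 = $287.07
State disability insurance: $3147.24 × 0.005 = $15.74
Parking fee: $264.77
Union dues: $3147.24 × 0.058 = $182.54
AD&D insurance premium: $101.51
(Employer's $176.77 toward AD&D insurance premium is not withheld from the employee.)
Total deductions = $301.51 + $236.04 + $239.57 + $287.07 + $15.74 + $264.77 + $182.54 + $101.51 = $1628.75
Net pay = $3147.24 − $1628.75 = $1518.49

$1518.49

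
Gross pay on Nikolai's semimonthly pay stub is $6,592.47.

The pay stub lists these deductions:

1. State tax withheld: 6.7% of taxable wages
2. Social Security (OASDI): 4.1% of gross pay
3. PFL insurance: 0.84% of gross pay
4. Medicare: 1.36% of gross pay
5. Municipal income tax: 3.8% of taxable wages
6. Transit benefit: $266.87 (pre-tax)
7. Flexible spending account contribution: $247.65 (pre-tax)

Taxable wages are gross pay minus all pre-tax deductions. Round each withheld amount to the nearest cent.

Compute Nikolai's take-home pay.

$5,024.44

Transit benefit: $266.87
Flexible spending account contribution: $247.65
Pre-tax total = $266.87 + $247.65 = $514.52
Taxable wages = $6,592.47 − $514.52 = $6,077.95
Municipal income tax: $6,077.95 × 0.038 = $230.96
State tax withheld: $6,077.95 × 0.067 = $407.22
Social Security (OASDI): $6,592.47 × 0.041 = $270.29
PFL insurance: $6,592.47 × 0.0084 = $55.38
Medicare: $6,592.47 × 0.0136 = $89.66
Total deductions = $266.87 + $247.65 + $230.96 + $407.22 + $270.29 + $55.38 + $89.66 = $1,568.03
Net pay = $6,592.47 − $1,568.03 = $5,024.44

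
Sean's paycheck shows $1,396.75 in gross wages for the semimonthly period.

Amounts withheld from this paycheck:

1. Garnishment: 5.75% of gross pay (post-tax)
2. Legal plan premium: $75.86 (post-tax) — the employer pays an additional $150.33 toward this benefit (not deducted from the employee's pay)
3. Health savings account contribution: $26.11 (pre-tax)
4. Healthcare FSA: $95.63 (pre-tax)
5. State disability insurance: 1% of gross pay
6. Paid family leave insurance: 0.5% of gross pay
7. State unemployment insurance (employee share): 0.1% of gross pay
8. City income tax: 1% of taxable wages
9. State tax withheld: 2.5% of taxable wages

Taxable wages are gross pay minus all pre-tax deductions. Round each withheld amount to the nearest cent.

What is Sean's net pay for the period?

$1,051.86

Health savings account contribution: $26.11
Healthcare FSA: $95.63
Pre-tax total = $26.11 + $95.63 = $121.74
Taxable wages = $1,396.75 − $121.74 = $1,275.01
City income tax: $1,275.01 × 0.01 = $12.75
State tax withheld: $1,275.01 × 0.025 = $31.88
State unemployment insurance (employee share): $1,396.75 × 0.001 = $1.40
State disability insurance: $1,396.75 × 0.01 = $13.97
Paid family leave insurance: $1,396.75 × 0.005 = $6.98
Garnishment: $1,396.75 × 0.0575 = $80.31
Legal plan premium: $75.86
(Employer's $150.33 toward legal plan premium is not withheld from the employee.)
Total deductions = $26.11 + $95.63 + $12.75 + $31.88 + $1.40 + $13.97 + $6.98 + $80.31 + $75.86 = $344.89
Net pay = $1,396.75 − $344.89 = $1,051.86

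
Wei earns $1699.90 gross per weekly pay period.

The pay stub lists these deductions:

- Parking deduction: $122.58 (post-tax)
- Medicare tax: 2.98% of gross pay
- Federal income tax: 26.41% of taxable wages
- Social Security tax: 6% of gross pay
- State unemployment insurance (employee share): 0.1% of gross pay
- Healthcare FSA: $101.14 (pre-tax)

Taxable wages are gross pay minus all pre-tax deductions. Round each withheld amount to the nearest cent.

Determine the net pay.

Healthcare FSA: $101.14
Taxable wages = $1699.90 − $101.14 = $1598.76
Federal income tax: $1598.76 × 0.2641 = $422.23
State unemployment insurance (employee share): $1699.90 × 0.001 = $1.70
Medicare tax: $1699.90 × 0.0298 = $50.66
Social Security tax: $1699.90 × 0.06 = $101.99
Parking deduction: $122.58
Total deductions = $101.14 + $422.23 + $1.70 + $50.66 + $101.99 + $122.58 = $800.30
Net pay = $1699.90 − $800.30 = $899.60

$899.60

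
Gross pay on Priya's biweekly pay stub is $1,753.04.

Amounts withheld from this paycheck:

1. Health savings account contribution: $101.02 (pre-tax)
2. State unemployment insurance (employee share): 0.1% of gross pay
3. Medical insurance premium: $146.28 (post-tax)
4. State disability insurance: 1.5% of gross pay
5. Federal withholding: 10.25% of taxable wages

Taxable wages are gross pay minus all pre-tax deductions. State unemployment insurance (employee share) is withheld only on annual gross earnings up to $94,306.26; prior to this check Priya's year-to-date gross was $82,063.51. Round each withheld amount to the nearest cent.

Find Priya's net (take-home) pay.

$1,308.36

Health savings account contribution: $101.02
Taxable wages = $1,753.04 − $101.02 = $1,652.02
Federal withholding: $1,652.02 × 0.1025 = $169.33
State disability insurance: $1,753.04 × 0.015 = $26.30
State unemployment insurance (employee share): cap not yet reached, full $1,753.04 is subject → $1,753.04 × 0.001 = $1.75
Medical insurance premium: $146.28
Total deductions = $101.02 + $169.33 + $26.30 + $1.75 + $146.28 = $444.68
Net pay = $1,753.04 − $444.68 = $1,308.36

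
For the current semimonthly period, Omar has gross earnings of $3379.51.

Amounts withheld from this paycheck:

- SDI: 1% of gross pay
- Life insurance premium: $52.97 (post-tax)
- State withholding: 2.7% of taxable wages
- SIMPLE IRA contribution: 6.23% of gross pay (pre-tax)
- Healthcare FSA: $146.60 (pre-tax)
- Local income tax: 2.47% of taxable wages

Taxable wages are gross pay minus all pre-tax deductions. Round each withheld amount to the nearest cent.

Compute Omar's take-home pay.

SIMPLE IRA contribution: $3379.51 × 0.0623 = $210.54
Healthcare FSA: $146.60
Pre-tax total = $210.54 + $146.60 = $357.14
Taxable wages = $3379.51 − $357.14 = $3022.37
Local income tax: $3022.37 × 0.0247 = $74.65
State withholding: $3022.37 × 0.027 = $81.60
SDI: $3379.51 × 0.01 = $33.80
Life insurance premium: $52.97
Total deductions = $210.54 + $146.60 + $74.65 + $81.60 + $33.80 + $52.97 = $600.16
Net pay = $3379.51 − $600.16 = $2779.35

$2779.35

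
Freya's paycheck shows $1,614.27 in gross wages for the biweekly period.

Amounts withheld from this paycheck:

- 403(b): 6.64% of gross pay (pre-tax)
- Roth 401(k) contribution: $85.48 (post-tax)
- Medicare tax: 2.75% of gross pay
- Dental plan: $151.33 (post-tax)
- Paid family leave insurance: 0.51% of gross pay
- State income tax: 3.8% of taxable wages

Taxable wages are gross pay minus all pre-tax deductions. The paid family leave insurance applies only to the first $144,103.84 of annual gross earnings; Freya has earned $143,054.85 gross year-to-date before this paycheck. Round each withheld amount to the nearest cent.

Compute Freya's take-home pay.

403(b): $1,614.27 × 0.0664 = $107.19
Taxable wages = $1,614.27 − $107.19 = $1,507.08
State income tax: $1,507.08 × 0.038 = $57.27
Medicare tax: $1,614.27 × 0.0275 = $44.39
Paid family leave insurance: only $144,103.84 − $143,054.85 = $1,048.99 of this check is subject → $1,048.99 × 0.0051 = $5.35
Dental plan: $151.33
Roth 401(k) contribution: $85.48
Total deductions = $107.19 + $57.27 + $44.39 + $5.35 + $151.33 + $85.48 = $451.01
Net pay = $1,614.27 − $451.01 = $1,163.26

$1,163.26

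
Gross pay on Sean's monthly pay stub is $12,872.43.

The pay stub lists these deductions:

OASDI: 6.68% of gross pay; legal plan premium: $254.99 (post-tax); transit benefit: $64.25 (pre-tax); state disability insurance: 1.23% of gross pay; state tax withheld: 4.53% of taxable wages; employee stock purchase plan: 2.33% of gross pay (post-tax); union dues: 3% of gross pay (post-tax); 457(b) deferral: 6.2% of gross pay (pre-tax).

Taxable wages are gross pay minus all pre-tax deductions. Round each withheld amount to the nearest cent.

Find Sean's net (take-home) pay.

$9,506.73

457(b) deferral: $12,872.43 × 0.062 = $798.09
Transit benefit: $64.25
Pre-tax total = $798.09 + $64.25 = $862.34
Taxable wages = $12,872.43 − $862.34 = $12,010.09
State tax withheld: $12,010.09 × 0.0453 = $544.06
OASDI: $12,872.43 × 0.0668 = $859.88
State disability insurance: $12,872.43 × 0.0123 = $158.33
Legal plan premium: $254.99
Union dues: $12,872.43 × 0.03 = $386.17
Employee stock purchase plan: $12,872.43 × 0.0233 = $299.93
Total deductions = $798.09 + $64.25 + $544.06 + $859.88 + $158.33 + $254.99 + $386.17 + $299.93 = $3,365.70
Net pay = $12,872.43 − $3,365.70 = $9,506.73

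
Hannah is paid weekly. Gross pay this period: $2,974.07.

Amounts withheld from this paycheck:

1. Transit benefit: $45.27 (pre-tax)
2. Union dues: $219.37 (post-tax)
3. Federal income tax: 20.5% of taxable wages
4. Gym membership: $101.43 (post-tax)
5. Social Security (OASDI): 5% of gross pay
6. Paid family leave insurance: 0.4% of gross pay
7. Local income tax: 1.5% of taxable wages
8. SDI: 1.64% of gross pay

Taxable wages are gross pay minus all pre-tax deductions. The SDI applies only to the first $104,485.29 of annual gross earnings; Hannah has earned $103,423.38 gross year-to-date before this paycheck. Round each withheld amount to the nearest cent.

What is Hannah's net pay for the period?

$1,785.65

Transit benefit: $45.27
Taxable wages = $2,974.07 − $45.27 = $2,928.80
Local income tax: $2,928.80 × 0.015 = $43.93
Federal income tax: $2,928.80 × 0.205 = $600.40
Social Security (OASDI): $2,974.07 × 0.05 = $148.70
Paid family leave insurance: $2,974.07 × 0.004 = $11.90
SDI: only $104,485.29 − $103,423.38 = $1,061.91 of this check is subject → $1,061.91 × 0.0164 = $17.42
Gym membership: $101.43
Union dues: $219.37
Total deductions = $45.27 + $43.93 + $600.40 + $148.70 + $11.90 + $17.42 + $101.43 + $219.37 = $1,188.42
Net pay = $2,974.07 − $1,188.42 = $1,785.65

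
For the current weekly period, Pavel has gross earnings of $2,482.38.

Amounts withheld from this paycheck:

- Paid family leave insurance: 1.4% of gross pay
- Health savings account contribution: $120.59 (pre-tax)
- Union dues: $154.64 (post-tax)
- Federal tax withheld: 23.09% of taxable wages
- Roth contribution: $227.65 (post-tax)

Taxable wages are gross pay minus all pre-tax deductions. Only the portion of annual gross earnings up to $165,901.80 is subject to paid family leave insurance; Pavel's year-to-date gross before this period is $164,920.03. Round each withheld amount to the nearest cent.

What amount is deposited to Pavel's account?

$1,420.42

Health savings account contribution: $120.59
Taxable wages = $2,482.38 − $120.59 = $2,361.79
Federal tax withheld: $2,361.79 × 0.2309 = $545.34
Paid family leave insurance: only $165,901.80 − $164,920.03 = $981.77 of this check is subject → $981.77 × 0.014 = $13.74
Roth contribution: $227.65
Union dues: $154.64
Total deductions = $120.59 + $545.34 + $13.74 + $227.65 + $154.64 = $1,061.96
Net pay = $2,482.38 − $1,061.96 = $1,420.42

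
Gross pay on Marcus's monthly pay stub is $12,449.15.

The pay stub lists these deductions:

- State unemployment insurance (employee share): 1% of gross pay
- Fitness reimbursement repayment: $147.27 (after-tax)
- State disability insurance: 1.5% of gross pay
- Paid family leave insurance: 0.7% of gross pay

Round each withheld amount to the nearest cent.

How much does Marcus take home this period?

State disability insurance: $12,449.15 × 0.015 = $186.74
Paid family leave insurance: $12,449.15 × 0.007 = $87.14
State unemployment insurance (employee share): $12,449.15 × 0.01 = $124.49
Fitness reimbursement repayment: $147.27
Total deductions = $186.74 + $87.14 + $124.49 + $147.27 = $545.64
Net pay = $12,449.15 − $545.64 = $11,903.51

$11,903.51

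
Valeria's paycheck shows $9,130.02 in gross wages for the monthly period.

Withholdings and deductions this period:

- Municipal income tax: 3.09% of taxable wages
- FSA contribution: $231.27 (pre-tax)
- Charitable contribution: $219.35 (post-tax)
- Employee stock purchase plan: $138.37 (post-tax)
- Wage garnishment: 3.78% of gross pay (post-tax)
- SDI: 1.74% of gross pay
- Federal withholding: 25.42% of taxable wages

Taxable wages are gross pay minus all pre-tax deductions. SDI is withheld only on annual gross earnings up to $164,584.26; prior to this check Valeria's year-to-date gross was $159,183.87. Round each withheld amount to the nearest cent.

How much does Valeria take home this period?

$5,564.92

FSA contribution: $231.27
Taxable wages = $9,130.02 − $231.27 = $8,898.75
Municipal income tax: $8,898.75 × 0.0309 = $274.97
Federal withholding: $8,898.75 × 0.2542 = $2,262.06
SDI: only $164,584.26 − $159,183.87 = $5,400.39 of this check is subject → $5,400.39 × 0.0174 = $93.97
Employee stock purchase plan: $138.37
Wage garnishment: $9,130.02 × 0.0378 = $345.11
Charitable contribution: $219.35
Total deductions = $231.27 + $274.97 + $2,262.06 + $93.97 + $138.37 + $345.11 + $219.35 = $3,565.10
Net pay = $9,130.02 − $3,565.10 = $5,564.92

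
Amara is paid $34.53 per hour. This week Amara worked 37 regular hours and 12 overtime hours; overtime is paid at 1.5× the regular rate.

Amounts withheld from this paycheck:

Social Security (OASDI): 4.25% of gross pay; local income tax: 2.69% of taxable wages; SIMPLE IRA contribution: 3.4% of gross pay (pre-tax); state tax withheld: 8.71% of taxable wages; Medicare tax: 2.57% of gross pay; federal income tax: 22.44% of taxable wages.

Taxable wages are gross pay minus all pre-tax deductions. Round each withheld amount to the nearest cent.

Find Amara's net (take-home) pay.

Regular pay: 37 × $34.53 = $1,277.61
Overtime pay: 12 × $34.53 × 1.5 = $621.54
Gross pay = $1,277.61 + $621.54 = $1,899.15
SIMPLE IRA contribution: $1,899.15 × 0.034 = $64.57
Taxable wages = $1,899.15 − $64.57 = $1,834.58
Federal income tax: $1,834.58 × 0.2244 = $411.68
Local income tax: $1,834.58 × 0.0269 = $49.35
State tax withheld: $1,834.58 × 0.0871 = $159.79
Social Security (OASDI): $1,899.15 × 0.0425 = $80.71
Medicare tax: $1,899.15 × 0.0257 = $48.81
Total deductions = $64.57 + $411.68 + $49.35 + $159.79 + $80.71 + $48.81 = $814.91
Net pay = $1,899.15 − $814.91 = $1,084.24

$1,084.24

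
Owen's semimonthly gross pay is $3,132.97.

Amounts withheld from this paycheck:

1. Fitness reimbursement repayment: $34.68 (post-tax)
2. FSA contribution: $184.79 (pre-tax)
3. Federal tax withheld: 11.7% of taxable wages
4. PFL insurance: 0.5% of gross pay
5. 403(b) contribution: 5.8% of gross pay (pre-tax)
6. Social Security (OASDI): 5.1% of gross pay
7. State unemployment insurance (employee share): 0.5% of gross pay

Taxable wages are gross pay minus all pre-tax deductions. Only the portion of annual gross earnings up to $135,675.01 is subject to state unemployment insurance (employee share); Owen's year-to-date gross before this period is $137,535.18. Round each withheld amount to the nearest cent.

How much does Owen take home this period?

$2,232.67

403(b) contribution: $3,132.97 × 0.058 = $181.71
FSA contribution: $184.79
Pre-tax total = $181.71 + $184.79 = $366.50
Taxable wages = $3,132.97 − $366.50 = $2,766.47
Federal tax withheld: $2,766.47 × 0.117 = $323.68
PFL insurance: $3,132.97 × 0.005 = $15.66
Social Security (OASDI): $3,132.97 × 0.051 = $159.78
State unemployment insurance (employee share): annual cap $135,675.01 already reached (YTD $137,535.18), so $0.00
Fitness reimbursement repayment: $34.68
Total deductions = $181.71 + $184.79 + $323.68 + $15.66 + $159.78 + $0.00 + $34.68 = $900.30
Net pay = $3,132.97 − $900.30 = $2,232.67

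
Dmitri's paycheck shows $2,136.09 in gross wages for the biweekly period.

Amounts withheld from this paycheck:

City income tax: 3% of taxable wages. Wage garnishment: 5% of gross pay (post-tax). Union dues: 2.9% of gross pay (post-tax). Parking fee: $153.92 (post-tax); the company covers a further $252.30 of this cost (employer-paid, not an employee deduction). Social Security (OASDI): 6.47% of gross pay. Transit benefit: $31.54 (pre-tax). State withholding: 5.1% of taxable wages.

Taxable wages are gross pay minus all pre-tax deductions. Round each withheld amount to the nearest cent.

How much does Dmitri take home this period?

$1,473.20

Transit benefit: $31.54
Taxable wages = $2,136.09 − $31.54 = $2,104.55
State withholding: $2,104.55 × 0.051 = $107.33
City income tax: $2,104.55 × 0.03 = $63.14
Social Security (OASDI): $2,136.09 × 0.0647 = $138.21
Union dues: $2,136.09 × 0.029 = $61.95
Parking fee: $153.92
Wage garnishment: $2,136.09 × 0.05 = $106.80
(Employer's $252.30 toward parking fee is not withheld from the employee.)
Total deductions = $31.54 + $107.33 + $63.14 + $138.21 + $61.95 + $153.92 + $106.80 = $662.89
Net pay = $2,136.09 − $662.89 = $1,473.20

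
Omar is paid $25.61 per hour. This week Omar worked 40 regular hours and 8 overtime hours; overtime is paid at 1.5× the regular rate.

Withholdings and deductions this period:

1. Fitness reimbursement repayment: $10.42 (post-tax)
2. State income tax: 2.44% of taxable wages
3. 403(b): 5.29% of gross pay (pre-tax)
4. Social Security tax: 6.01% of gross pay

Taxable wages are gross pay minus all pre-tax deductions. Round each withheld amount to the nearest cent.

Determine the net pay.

$1,140.04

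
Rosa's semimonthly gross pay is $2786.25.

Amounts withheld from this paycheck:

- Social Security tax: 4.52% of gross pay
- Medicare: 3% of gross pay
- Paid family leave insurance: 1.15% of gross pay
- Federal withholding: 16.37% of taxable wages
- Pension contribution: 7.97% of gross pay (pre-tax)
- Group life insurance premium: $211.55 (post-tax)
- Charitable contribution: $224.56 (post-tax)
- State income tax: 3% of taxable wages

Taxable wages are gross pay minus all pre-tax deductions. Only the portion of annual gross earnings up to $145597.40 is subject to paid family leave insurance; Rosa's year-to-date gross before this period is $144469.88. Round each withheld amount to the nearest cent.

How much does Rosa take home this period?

Pension contribution: $2786.25 × 0.0797 = $222.06
Taxable wages = $2786.25 − $222.06 = $2564.19
Federal withholding: $2564.19 × 0.1637 = $419.76
State income tax: $2564.19 × 0.03 = $76.93
Social Security tax: $2786.25 × 0.0452 = $125.94
Paid family leave insurance: only $145597.40 − $144469.88 = $1127.52 of this check is subject → $1127.52 × 0.0115 = $12.97
Medicare: $2786.25 × 0.03 = $83.59
Group life insurance premium: $211.55
Charitable contribution: $224.56
Total deductions = $222.06 + $419.76 + $76.93 + $125.94 + $12.97 + $83.59 + $211.55 + $224.56 = $1377.36
Net pay = $2786.25 − $1377.36 = $1408.89

$1408.89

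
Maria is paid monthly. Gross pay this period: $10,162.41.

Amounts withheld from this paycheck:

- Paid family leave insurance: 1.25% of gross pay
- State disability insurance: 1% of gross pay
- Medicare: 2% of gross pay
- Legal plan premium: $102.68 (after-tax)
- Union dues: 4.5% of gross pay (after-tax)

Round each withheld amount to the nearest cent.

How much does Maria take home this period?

State disability insurance: $10,162.41 × 0.01 = $101.62
Paid family leave insurance: $10,162.41 × 0.0125 = $127.03
Medicare: $10,162.41 × 0.02 = $203.25
Union dues: $10,162.41 × 0.045 = $457.31
Legal plan premium: $102.68
Total deductions = $101.62 + $127.03 + $203.25 + $457.31 + $102.68 = $991.89
Net pay = $10,162.41 − $991.89 = $9,170.52

$9,170.52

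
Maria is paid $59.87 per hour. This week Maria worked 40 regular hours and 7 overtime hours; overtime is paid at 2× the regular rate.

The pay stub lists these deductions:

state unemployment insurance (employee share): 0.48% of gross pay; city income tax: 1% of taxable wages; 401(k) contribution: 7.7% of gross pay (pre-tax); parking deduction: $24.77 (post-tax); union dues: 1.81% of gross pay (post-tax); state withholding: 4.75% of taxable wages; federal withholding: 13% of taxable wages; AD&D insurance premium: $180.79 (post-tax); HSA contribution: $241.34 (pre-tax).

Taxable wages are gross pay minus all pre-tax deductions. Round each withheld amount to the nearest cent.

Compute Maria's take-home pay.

$1948.84

Regular pay: 40 × $59.87 = $2394.80
Overtime pay: 7 × $59.87 × 2 = $838.18
Gross pay = $2394.80 + $838.18 = $3232.98
401(k) contribution: $3232.98 × 0.077 = $248.94
HSA contribution: $241.34
Pre-tax total = $248.94 + $241.34 = $490.28
Taxable wages = $3232.98 − $490.28 = $2742.70
City income tax: $2742.70 × 0.01 = $27.43
Federal withholding: $2742.70 × 0.13 = $356.55
State withholding: $2742.70 × 0.0475 = $130.28
State unemployment insurance (employee share): $3232.98 × 0.0048 = $15.52
AD&D insurance premium: $180.79
Union dues: $3232.98 × 0.0181 = $58.52
Parking deduction: $24.77
Total deductions = $248.94 + $241.34 + $27.43 + $356.55 + $130.28 + $15.52 + $180.79 + $58.52 + $24.77 = $1284.14
Net pay = $3232.98 − $1284.14 = $1948.84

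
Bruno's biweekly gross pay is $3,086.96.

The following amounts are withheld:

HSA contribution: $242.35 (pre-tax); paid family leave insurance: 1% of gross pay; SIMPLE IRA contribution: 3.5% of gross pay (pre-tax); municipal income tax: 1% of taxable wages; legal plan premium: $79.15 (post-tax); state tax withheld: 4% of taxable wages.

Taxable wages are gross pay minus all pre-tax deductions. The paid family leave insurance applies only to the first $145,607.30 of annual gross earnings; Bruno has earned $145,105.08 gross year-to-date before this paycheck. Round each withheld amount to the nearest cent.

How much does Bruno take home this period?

SIMPLE IRA contribution: $3,086.96 × 0.035 = $108.04
HSA contribution: $242.35
Pre-tax total = $108.04 + $242.35 = $350.39
Taxable wages = $3,086.96 − $350.39 = $2,736.57
Municipal income tax: $2,736.57 × 0.01 = $27.37
State tax withheld: $2,736.57 × 0.04 = $109.46
Paid family leave insurance: only $145,607.30 − $145,105.08 = $502.22 of this check is subject → $502.22 × 0.01 = $5.02
Legal plan premium: $79.15
Total deductions = $108.04 + $242.35 + $27.37 + $109.46 + $5.02 + $79.15 = $571.39
Net pay = $3,086.96 − $571.39 = $2,515.57

$2,515.57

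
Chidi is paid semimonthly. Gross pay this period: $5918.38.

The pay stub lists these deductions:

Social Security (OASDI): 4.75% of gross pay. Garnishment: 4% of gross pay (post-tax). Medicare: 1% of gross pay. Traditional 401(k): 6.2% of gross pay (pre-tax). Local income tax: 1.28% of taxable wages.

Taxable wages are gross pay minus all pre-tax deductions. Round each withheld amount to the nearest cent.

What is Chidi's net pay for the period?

$4903.34

Traditional 401(k): $5918.38 × 0.062 = $366.94
Taxable wages = $5918.38 − $366.94 = $5551.44
Local income tax: $5551.44 × 0.0128 = $71.06
Medicare: $5918.38 × 0.01 = $59.18
Social Security (OASDI): $5918.38 × 0.0475 = $281.12
Garnishment: $5918.38 × 0.04 = $236.74
Total deductions = $366.94 + $71.06 + $59.18 + $281.12 + $236.74 = $1015.04
Net pay = $5918.38 − $1015.04 = $4903.34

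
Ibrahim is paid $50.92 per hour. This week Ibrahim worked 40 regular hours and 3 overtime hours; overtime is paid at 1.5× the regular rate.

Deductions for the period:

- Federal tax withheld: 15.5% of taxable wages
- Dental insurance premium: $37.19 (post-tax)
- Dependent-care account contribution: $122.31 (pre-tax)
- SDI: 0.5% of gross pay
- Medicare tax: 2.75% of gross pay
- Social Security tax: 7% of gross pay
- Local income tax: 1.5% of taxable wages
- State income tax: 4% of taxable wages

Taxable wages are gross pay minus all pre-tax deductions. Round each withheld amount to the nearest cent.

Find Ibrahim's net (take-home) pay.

$1,424.02

Regular pay: 40 × $50.92 = $2,036.80
Overtime pay: 3 × $50.92 × 1.5 = $229.14
Gross pay = $2,036.80 + $229.14 = $2,265.94
Dependent-care account contribution: $122.31
Taxable wages = $2,265.94 − $122.31 = $2,143.63
Federal tax withheld: $2,143.63 × 0.155 = $332.26
Local income tax: $2,143.63 × 0.015 = $32.15
State income tax: $2,143.63 × 0.04 = $85.75
Social Security tax: $2,265.94 × 0.07 = $158.62
Medicare tax: $2,265.94 × 0.0275 = $62.31
SDI: $2,265.94 × 0.005 = $11.33
Dental insurance premium: $37.19
Total deductions = $122.31 + $332.26 + $32.15 + $85.75 + $158.62 + $62.31 + $11.33 + $37.19 = $841.92
Net pay = $2,265.94 − $841.92 = $1,424.02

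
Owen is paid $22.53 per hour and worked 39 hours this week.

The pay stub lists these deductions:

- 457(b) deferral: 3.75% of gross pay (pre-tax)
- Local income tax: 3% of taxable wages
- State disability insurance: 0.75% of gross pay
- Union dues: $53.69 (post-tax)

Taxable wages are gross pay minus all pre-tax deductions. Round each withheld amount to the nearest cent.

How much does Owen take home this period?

$760.07

Gross pay: 39 × $22.53 = $878.67
457(b) deferral: $878.67 × 0.0375 = $32.95
Taxable wages = $878.67 − $32.95 = $845.72
Local income tax: $845.72 × 0.03 = $25.37
State disability insurance: $878.67 × 0.0075 = $6.59
Union dues: $53.69
Total deductions = $32.95 + $25.37 + $6.59 + $53.69 = $118.60
Net pay = $878.67 − $118.60 = $760.07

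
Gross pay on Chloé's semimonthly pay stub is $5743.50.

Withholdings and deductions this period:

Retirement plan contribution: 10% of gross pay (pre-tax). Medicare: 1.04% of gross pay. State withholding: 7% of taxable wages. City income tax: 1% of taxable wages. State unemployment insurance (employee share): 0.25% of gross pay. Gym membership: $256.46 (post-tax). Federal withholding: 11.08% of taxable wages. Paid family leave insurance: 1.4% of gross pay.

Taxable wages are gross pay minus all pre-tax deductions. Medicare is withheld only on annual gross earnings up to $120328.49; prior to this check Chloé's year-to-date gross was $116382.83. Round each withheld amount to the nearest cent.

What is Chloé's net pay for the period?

Retirement plan contribution: $5743.50 × 0.1 = $574.35
Taxable wages = $5743.50 − $574.35 = $5169.15
State withholding: $5169.15 × 0.07 = $361.84
City income tax: $5169.15 × 0.01 = $51.69
Federal withholding: $5169.15 × 0.1108 = $572.74
Paid family leave insurance: $5743.50 × 0.014 = $80.41
State unemployment insurance (employee share): $5743.50 × 0.0025 = $14.36
Medicare: only $120328.49 − $116382.83 = $3945.66 of this check is subject → $3945.66 × 0.0104 = $41.03
Gym membership: $256.46
Total deductions = $574.35 + $361.84 + $51.69 + $572.74 + $80.41 + $14.36 + $41.03 + $256.46 = $1952.88
Net pay = $5743.50 − $1952.88 = $3790.62

$3790.62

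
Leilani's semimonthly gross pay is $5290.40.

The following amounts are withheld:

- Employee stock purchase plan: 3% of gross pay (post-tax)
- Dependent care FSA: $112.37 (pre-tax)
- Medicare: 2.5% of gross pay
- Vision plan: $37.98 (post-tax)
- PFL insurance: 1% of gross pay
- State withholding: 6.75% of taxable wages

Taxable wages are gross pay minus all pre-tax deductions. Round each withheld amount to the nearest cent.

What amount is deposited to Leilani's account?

Dependent care FSA: $112.37
Taxable wages = $5290.40 − $112.37 = $5178.03
State withholding: $5178.03 × 0.0675 = $349.52
Medicare: $5290.40 × 0.025 = $132.26
PFL insurance: $5290.40 × 0.01 = $52.90
Vision plan: $37.98
Employee stock purchase plan: $5290.40 × 0.03 = $158.71
Total deductions = $112.37 + $349.52 + $132.26 + $52.90 + $37.98 + $158.71 = $843.74
Net pay = $5290.40 − $843.74 = $4446.66

$4446.66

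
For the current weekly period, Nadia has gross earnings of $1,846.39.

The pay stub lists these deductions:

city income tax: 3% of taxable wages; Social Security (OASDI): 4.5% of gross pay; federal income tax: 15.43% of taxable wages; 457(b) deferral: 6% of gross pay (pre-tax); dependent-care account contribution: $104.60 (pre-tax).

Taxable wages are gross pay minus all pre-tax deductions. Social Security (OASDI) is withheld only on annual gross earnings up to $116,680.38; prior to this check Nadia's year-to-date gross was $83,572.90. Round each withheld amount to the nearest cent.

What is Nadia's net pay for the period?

$1,247.33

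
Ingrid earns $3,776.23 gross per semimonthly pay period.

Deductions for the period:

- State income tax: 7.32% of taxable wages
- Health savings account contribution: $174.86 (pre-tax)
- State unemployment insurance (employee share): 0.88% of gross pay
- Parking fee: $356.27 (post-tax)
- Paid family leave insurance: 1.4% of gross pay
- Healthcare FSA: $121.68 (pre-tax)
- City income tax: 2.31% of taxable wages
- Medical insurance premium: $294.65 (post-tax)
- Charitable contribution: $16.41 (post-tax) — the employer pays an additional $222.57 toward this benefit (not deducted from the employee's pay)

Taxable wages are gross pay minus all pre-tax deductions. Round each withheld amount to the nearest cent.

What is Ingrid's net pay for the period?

$2,391.17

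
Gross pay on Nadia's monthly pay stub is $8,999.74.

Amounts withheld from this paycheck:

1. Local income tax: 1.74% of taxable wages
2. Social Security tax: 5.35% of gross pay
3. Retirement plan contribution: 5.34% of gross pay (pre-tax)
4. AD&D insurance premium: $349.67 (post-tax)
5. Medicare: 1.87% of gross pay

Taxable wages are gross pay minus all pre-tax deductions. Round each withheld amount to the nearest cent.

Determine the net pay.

Retirement plan contribution: $8,999.74 × 0.0534 = $480.59
Taxable wages = $8,999.74 − $480.59 = $8,519.15
Local income tax: $8,519.15 × 0.0174 = $148.23
Social Security tax: $8,999.74 × 0.0535 = $481.49
Medicare: $8,999.74 × 0.0187 = $168.30
AD&D insurance premium: $349.67
Total deductions = $480.59 + $148.23 + $481.49 + $168.30 + $349.67 = $1,628.28
Net pay = $8,999.74 − $1,628.28 = $7,371.46

$7,371.46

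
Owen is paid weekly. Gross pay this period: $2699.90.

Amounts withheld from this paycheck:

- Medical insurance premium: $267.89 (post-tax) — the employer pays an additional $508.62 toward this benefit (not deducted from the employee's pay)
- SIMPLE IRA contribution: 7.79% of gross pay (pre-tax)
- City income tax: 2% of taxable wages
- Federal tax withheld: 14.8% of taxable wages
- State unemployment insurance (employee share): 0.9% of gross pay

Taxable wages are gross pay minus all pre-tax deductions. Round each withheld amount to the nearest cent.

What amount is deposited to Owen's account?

$1779.14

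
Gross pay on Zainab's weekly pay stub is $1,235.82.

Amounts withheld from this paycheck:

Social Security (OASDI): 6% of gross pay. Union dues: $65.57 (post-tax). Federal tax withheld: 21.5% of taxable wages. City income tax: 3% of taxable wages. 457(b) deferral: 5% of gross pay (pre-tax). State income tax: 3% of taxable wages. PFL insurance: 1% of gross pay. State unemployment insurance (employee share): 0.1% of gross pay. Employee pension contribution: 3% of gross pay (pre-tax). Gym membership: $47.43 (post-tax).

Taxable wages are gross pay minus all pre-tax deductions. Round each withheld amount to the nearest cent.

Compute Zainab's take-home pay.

$623.54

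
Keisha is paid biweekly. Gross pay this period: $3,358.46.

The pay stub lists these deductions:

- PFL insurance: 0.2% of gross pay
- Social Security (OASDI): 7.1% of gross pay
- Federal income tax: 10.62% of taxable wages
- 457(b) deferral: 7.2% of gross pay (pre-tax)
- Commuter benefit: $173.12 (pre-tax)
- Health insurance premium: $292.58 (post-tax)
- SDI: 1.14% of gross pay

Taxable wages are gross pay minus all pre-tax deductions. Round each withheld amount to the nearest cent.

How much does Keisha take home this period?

$2,054.89

457(b) deferral: $3,358.46 × 0.072 = $241.81
Commuter benefit: $173.12
Pre-tax total = $241.81 + $173.12 = $414.93
Taxable wages = $3,358.46 − $414.93 = $2,943.53
Federal income tax: $2,943.53 × 0.1062 = $312.60
PFL insurance: $3,358.46 × 0.002 = $6.72
Social Security (OASDI): $3,358.46 × 0.071 = $238.45
SDI: $3,358.46 × 0.0114 = $38.29
Health insurance premium: $292.58
Total deductions = $241.81 + $173.12 + $312.60 + $6.72 + $238.45 + $38.29 + $292.58 = $1,303.57
Net pay = $3,358.46 − $1,303.57 = $2,054.89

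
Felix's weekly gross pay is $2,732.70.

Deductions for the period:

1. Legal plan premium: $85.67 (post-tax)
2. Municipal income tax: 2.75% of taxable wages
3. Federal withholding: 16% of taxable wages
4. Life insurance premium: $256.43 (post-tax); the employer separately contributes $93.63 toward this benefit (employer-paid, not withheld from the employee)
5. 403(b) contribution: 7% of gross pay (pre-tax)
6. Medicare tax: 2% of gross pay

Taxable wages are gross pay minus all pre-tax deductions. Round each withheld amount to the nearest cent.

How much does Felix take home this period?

$1,668.14

403(b) contribution: $2,732.70 × 0.07 = $191.29
Taxable wages = $2,732.70 − $191.29 = $2,541.41
Federal withholding: $2,541.41 × 0.16 = $406.63
Municipal income tax: $2,541.41 × 0.0275 = $69.89
Medicare tax: $2,732.70 × 0.02 = $54.65
Legal plan premium: $85.67
Life insurance premium: $256.43
(Employer's $93.63 toward life insurance premium is not withheld from the employee.)
Total deductions = $191.29 + $406.63 + $69.89 + $54.65 + $85.67 + $256.43 = $1,064.56
Net pay = $2,732.70 − $1,064.56 = $1,668.14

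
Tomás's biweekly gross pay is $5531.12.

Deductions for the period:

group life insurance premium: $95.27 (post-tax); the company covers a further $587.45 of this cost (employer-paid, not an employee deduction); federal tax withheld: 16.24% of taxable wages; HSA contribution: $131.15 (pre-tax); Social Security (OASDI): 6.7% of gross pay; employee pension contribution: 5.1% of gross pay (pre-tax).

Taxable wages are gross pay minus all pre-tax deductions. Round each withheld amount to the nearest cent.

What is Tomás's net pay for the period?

$3820.88

Employee pension contribution: $5531.12 × 0.051 = $282.09
HSA contribution: $131.15
Pre-tax total = $282.09 + $131.15 = $413.24
Taxable wages = $5531.12 − $413.24 = $5117.88
Federal tax withheld: $5117.88 × 0.1624 = $831.14
Social Security (OASDI): $5531.12 × 0.067 = $370.59
Group life insurance premium: $95.27
(Employer's $587.45 toward group life insurance premium is not withheld from the employee.)
Total deductions = $282.09 + $131.15 + $831.14 + $370.59 + $95.27 = $1710.24
Net pay = $5531.12 − $1710.24 = $3820.88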